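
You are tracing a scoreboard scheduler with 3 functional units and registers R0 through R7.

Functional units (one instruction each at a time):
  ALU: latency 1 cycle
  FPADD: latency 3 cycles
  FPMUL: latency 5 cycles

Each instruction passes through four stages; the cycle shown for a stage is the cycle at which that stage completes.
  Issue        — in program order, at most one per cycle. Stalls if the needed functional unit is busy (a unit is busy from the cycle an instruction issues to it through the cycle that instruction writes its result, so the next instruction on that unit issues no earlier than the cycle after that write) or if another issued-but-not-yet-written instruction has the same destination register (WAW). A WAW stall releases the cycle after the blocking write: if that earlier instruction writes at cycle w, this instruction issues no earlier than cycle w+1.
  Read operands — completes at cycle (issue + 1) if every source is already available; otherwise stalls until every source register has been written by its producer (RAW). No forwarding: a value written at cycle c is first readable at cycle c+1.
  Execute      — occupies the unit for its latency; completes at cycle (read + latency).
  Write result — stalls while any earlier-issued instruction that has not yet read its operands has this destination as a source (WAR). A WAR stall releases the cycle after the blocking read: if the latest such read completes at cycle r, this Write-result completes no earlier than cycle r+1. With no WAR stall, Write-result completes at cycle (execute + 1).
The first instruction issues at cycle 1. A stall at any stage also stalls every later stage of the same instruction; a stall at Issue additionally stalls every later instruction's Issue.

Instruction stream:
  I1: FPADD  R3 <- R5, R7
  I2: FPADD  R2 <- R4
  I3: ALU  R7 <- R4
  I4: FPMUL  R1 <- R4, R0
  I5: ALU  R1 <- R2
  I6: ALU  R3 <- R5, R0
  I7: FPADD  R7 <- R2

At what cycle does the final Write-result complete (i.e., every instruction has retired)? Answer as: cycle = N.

cycle = 27

cycle 1: I1→FPADD
cycle 2: I1 RO
cycle 5: I1 EX
cycle 6: I1 WR R3
cycle 7: I2→FPADD
cycle 8: I2 RO | I3→ALU
cycle 9: I3 RO | I4→FPMUL
cycle 10: I3 EX | I4 RO
cycle 11: I2 EX | I3 WR R7
cycle 12: I2 WR R2
cycle 15: I4 EX
cycle 16: I4 WR R1
cycle 17: I5→ALU
cycle 18: I5 RO
cycle 19: I5 EX
cycle 20: I5 WR R1
cycle 21: I6→ALU
cycle 22: I6 RO | I7→FPADD
cycle 23: I6 EX | I7 RO
cycle 24: I6 WR R3
cycle 26: I7 EX
cycle 27: I7 WR R7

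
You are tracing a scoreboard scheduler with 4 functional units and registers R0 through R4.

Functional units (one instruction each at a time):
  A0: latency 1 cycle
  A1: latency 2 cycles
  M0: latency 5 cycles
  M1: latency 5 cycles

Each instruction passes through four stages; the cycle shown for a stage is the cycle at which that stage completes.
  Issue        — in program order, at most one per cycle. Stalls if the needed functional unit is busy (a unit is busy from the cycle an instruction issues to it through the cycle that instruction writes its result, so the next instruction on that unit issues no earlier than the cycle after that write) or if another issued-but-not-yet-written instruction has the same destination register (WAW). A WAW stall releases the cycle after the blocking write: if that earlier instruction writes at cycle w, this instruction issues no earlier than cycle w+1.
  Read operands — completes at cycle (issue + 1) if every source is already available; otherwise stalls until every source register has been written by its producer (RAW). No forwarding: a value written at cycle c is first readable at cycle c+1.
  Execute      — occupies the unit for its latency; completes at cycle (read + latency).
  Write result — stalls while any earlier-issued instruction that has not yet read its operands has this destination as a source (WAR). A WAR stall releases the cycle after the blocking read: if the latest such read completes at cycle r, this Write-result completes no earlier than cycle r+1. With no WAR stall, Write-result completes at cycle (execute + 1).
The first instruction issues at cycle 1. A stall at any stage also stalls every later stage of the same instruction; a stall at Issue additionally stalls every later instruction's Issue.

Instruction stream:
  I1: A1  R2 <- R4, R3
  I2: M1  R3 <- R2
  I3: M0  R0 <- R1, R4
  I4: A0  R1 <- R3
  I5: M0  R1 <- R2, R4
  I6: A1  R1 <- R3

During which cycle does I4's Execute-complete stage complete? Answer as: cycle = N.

I1 -> (1, 2, 4, 5)
I2 -> (2, 6, 11, 12)  // RAW R2: wait I1 write@5
I3 -> (3, 4, 9, 10)
I4 -> (4, 13, 14, 15)  // RAW R3: wait I2 write@12
I5 -> (16, 17, 22, 23)  // WAW R1: wait I4 write@15
I6 -> (24, 25, 27, 28)  // WAW R1: wait I5 write@23

cycle = 14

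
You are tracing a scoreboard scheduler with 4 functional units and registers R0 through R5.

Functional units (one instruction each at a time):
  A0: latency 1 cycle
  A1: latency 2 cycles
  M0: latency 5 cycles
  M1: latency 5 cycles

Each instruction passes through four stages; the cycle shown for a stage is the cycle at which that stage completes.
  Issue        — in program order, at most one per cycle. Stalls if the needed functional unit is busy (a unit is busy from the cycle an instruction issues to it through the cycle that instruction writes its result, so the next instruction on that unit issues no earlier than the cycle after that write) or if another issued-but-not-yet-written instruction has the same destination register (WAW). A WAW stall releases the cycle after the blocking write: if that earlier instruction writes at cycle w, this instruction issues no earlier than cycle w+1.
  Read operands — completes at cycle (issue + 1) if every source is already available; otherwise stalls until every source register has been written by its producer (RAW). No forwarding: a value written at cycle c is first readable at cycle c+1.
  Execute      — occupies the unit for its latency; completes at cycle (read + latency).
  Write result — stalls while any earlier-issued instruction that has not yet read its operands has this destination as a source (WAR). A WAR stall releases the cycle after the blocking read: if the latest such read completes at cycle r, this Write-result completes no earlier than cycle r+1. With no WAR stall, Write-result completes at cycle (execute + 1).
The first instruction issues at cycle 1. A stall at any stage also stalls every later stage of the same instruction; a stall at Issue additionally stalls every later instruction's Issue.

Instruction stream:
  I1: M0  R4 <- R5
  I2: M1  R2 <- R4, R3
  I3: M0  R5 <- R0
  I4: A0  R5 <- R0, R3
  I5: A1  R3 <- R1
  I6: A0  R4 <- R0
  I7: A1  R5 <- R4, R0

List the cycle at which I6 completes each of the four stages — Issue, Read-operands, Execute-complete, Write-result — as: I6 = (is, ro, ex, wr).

1) issue 1, read 2, done 7, write 8
2) issue 2, read 9, done 14, write 15  <RAW R4: wait I1 write@8>
3) issue 9, read 10, done 15, write 16  <struct: M0 busy until I1 writes@8>
4) issue 17, read 18, done 19, write 20  <WAW R5: wait I3 write@16>
5) issue 18, read 19, done 21, write 22
6) issue 21, read 22, done 23, write 24  <struct: A0 busy until I4 writes@20>
7) issue 23, read 25, done 27, write 28  <struct: A1 busy until I5 writes@22 / RAW R4: wait I6 write@24>

I6 = (21, 22, 23, 24)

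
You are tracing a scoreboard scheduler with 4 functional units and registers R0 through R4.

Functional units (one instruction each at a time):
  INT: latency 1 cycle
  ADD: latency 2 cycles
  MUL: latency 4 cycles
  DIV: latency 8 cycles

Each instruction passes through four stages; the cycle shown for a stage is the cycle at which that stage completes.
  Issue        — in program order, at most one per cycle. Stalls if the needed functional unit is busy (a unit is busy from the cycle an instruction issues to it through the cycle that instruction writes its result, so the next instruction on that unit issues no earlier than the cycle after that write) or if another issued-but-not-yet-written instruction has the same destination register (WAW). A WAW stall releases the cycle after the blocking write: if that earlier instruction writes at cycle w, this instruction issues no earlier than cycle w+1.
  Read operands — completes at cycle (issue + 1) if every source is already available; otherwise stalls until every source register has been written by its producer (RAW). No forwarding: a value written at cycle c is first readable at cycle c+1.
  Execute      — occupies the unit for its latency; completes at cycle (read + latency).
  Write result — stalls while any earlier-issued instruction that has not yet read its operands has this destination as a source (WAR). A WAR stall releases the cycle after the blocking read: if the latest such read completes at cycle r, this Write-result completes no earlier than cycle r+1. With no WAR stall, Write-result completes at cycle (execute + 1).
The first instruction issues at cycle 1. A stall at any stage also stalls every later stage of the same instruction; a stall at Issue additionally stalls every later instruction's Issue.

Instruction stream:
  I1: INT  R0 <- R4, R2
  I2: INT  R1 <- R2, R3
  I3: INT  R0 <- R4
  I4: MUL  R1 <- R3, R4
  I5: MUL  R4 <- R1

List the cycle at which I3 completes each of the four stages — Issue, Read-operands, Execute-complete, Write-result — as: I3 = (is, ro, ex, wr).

  I1 | 1 | 2 | 3 | 4
  I2 | 5 | 6 | 7 | 8   struct: INT busy until I1 writes@4
  I3 | 9 | 10 | 11 | 12   struct: INT busy until I2 writes@8
  I4 | 10 | 11 | 15 | 16
  I5 | 17 | 18 | 22 | 23   struct: MUL busy until I4 writes@16

I3 = (9, 10, 11, 12)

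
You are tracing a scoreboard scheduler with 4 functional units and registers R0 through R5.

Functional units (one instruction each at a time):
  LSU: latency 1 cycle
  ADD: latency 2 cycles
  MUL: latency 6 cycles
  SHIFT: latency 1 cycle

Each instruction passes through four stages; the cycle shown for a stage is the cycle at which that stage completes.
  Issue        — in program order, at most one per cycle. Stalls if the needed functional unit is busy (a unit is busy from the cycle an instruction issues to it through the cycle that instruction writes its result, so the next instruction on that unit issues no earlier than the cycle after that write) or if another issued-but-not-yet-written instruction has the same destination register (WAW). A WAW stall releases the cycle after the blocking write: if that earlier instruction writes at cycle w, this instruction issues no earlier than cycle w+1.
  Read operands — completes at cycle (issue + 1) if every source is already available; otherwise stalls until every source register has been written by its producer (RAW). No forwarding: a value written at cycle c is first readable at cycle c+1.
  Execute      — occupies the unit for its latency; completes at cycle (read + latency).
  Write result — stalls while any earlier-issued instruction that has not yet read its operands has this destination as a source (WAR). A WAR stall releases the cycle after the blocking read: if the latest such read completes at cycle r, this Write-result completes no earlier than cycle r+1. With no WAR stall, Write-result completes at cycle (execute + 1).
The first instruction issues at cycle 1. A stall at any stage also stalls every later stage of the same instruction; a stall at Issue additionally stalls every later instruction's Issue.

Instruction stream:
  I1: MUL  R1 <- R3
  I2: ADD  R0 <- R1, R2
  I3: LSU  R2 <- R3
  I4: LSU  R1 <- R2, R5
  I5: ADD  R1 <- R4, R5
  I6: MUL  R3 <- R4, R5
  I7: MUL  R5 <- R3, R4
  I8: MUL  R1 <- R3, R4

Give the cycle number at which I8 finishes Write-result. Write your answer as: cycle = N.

cycle = 43

I1: IS=1 RO=2 EX=8 WR=9
I2: IS=2 RO=10 EX=12 WR=13  [RAW R1: wait I1 write@9]
I3: IS=3 RO=4 EX=5 WR=11  [WAR R2: wait I2 read@10]
I4: IS=12 RO=13 EX=14 WR=15  [struct: LSU busy until I3 writes@11]
I5: IS=16 RO=17 EX=19 WR=20  [WAW R1: wait I4 write@15]
I6: IS=17 RO=18 EX=24 WR=25
I7: IS=26 RO=27 EX=33 WR=34  [struct: MUL busy until I6 writes@25]
I8: IS=35 RO=36 EX=42 WR=43  [struct: MUL busy until I7 writes@34]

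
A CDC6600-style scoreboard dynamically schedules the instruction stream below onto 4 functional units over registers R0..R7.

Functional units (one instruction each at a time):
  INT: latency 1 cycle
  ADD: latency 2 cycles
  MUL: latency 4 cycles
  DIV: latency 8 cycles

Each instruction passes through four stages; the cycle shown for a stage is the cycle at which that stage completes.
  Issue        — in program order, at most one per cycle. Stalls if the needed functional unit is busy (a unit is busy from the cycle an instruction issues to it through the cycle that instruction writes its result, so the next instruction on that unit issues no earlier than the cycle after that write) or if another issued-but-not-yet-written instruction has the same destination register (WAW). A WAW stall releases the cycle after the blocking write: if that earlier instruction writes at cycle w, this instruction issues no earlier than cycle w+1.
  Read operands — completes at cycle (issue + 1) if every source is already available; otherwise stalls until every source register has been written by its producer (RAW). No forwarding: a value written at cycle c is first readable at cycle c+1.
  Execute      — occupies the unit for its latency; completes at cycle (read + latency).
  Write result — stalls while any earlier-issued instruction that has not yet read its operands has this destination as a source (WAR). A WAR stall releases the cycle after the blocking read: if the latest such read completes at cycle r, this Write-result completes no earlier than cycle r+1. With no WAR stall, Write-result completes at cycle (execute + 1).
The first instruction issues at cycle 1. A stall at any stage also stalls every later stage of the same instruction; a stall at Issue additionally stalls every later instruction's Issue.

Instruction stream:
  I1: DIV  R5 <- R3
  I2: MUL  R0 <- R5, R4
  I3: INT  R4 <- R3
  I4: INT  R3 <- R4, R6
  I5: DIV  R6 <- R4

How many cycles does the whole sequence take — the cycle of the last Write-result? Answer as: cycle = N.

I1 -> (1, 2, 10, 11)
I2 -> (2, 12, 16, 17)  // RAW R5: wait I1 write@11
I3 -> (3, 4, 5, 13)  // WAR R4: wait I2 read@12
I4 -> (14, 15, 16, 17)  // struct: INT busy until I3 writes@13
I5 -> (15, 16, 24, 25)

cycle = 25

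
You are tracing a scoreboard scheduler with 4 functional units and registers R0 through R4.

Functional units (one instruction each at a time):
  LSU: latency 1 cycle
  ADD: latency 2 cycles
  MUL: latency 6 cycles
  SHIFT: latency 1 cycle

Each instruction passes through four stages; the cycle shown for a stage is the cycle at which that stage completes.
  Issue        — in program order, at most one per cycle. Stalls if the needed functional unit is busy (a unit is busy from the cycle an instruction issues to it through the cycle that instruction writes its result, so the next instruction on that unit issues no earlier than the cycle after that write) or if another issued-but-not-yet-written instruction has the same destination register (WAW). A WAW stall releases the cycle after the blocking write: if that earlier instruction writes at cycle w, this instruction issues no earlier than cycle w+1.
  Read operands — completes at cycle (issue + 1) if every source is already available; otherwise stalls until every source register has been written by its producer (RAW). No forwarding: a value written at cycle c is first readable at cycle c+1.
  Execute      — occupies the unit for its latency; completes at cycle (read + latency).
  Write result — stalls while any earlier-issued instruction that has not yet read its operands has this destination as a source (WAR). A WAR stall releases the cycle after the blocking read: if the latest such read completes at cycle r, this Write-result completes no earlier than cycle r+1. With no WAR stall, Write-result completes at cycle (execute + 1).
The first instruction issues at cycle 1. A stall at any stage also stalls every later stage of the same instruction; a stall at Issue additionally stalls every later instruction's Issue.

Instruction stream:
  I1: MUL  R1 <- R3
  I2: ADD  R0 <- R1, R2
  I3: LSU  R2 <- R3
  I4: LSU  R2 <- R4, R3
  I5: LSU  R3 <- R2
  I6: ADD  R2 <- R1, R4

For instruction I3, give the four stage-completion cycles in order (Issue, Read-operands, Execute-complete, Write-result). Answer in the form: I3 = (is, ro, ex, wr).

I3 = (3, 4, 5, 11)

cycle 1: issue I1 (MUL)
cycle 2: I1 read-ops, issue I2 (ADD)
cycle 3: issue I3 (LSU)
cycle 4: I3 read-ops
cycle 5: I3 finished on LSU
cycle 8: I1 finished on MUL
cycle 9: I1→R1
cycle 10: I2 read-ops
cycle 11: I3→R2
cycle 12: I2 finished on ADD, issue I4 (LSU)
cycle 13: I2→R0, I4 read-ops
cycle 14: I4 finished on LSU
cycle 15: I4→R2
cycle 16: issue I5 (LSU)
cycle 17: I5 read-ops, issue I6 (ADD)
cycle 18: I5 finished on LSU, I6 read-ops
cycle 19: I5→R3
cycle 20: I6 finished on ADD
cycle 21: I6→R2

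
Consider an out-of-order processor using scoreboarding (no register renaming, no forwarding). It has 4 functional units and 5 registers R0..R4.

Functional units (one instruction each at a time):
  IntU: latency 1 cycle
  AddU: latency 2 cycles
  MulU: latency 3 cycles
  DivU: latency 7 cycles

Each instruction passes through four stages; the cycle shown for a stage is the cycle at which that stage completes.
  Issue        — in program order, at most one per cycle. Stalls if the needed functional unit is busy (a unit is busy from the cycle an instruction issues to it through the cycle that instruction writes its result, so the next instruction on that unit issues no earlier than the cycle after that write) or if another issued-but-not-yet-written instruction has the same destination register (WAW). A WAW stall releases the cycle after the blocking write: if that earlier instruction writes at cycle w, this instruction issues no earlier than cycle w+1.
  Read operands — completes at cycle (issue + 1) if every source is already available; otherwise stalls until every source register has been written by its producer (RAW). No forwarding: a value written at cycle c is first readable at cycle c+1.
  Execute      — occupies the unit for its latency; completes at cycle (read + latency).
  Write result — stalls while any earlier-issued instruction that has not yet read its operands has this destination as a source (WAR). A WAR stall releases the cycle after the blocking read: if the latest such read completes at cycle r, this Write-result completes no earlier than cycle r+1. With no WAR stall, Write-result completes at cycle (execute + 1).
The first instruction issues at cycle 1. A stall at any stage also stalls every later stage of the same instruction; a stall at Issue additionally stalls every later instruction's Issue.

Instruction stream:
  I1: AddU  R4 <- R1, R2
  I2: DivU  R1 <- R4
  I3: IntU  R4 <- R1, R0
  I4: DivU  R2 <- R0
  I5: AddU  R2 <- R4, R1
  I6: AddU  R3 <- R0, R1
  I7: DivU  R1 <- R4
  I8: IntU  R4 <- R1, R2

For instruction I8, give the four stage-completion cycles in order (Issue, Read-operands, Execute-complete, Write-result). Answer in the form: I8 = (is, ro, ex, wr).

I8 = (32, 41, 42, 43)

[1] I1 issues→AddU
[2] I1 reads · I2 issues→DivU
[4] I1 exec-done
[5] I1 writes R4
[6] I2 reads · I3 issues→IntU
[13] I2 exec-done
[14] I2 writes R1
[15] I3 reads · I4 issues→DivU
[16] I3 exec-done · I4 reads
[17] I3 writes R4
[23] I4 exec-done
[24] I4 writes R2
[25] I5 issues→AddU
[26] I5 reads
[28] I5 exec-done
[29] I5 writes R2
[30] I6 issues→AddU
[31] I6 reads · I7 issues→DivU
[32] I7 reads · I8 issues→IntU
[33] I6 exec-done
[34] I6 writes R3
[39] I7 exec-done
[40] I7 writes R1
[41] I8 reads
[42] I8 exec-done
[43] I8 writes R4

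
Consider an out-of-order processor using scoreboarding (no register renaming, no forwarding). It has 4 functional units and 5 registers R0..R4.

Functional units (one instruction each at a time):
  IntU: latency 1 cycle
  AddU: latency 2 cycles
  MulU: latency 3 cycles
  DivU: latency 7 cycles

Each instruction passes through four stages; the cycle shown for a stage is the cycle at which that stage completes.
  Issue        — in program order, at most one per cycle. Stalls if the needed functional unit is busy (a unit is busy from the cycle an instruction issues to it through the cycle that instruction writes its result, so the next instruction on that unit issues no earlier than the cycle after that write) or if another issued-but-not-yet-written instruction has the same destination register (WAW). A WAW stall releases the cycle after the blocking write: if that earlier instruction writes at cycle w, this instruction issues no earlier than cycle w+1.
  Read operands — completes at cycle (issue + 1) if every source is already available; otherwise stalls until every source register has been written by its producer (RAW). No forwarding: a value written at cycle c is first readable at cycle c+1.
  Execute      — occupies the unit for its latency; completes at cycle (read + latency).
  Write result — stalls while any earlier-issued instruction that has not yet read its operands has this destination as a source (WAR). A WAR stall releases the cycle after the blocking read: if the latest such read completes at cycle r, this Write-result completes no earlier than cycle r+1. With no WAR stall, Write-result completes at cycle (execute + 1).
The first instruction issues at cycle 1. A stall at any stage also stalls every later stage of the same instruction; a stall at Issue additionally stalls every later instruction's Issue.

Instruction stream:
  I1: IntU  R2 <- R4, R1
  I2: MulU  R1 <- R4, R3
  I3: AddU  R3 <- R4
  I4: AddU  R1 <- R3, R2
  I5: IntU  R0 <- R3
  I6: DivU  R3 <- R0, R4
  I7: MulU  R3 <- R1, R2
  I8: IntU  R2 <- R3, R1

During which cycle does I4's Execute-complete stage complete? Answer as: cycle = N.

c1: I1 dispatched to IntU
c2: I1 operands ready, I2 dispatched to MulU
c3: I1 complete, I2 operands ready, I3 dispatched to AddU
c4: R2←I1, I3 operands ready
c6: I2 complete, I3 complete
c7: R1←I2, R3←I3
c8: I4 dispatched to AddU
c9: I4 operands ready, I5 dispatched to IntU
c10: I5 operands ready, I6 dispatched to DivU
c11: I4 complete, I5 complete
c12: R1←I4, R0←I5
c13: I6 operands ready
c20: I6 complete
c21: R3←I6
c22: I7 dispatched to MulU
c23: I7 operands ready, I8 dispatched to IntU
c26: I7 complete
c27: R3←I7
c28: I8 operands ready
c29: I8 complete
c30: R2←I8

cycle = 11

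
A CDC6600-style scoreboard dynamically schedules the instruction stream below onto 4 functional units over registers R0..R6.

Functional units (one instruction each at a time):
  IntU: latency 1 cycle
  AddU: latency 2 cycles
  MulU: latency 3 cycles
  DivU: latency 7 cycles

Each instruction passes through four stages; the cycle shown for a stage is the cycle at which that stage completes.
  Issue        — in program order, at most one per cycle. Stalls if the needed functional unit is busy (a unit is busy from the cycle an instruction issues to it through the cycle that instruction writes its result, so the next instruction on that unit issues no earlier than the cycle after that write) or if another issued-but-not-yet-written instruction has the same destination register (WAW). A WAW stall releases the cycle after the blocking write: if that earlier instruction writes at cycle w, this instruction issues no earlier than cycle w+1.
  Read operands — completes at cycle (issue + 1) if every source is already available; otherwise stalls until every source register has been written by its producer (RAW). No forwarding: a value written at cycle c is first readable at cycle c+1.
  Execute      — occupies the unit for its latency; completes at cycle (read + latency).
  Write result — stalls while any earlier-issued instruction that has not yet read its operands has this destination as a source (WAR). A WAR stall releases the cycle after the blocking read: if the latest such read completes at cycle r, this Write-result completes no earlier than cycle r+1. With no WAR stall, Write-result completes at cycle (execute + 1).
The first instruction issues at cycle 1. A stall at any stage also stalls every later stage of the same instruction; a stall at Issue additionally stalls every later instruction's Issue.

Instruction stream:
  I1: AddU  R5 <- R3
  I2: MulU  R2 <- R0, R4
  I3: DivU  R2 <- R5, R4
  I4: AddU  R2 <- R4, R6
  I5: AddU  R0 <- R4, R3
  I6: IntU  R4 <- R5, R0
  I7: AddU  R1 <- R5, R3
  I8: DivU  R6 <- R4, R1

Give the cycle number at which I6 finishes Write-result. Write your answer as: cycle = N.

cycle = 30

I1  is:1  ro:2  ex:4  wr:5
I2  is:2  ro:3  ex:6  wr:7
I3  is:8  ro:9  ex:16  wr:17  — WAW R2: wait I2 write@7
I4  is:18  ro:19  ex:21  wr:22  — WAW R2: wait I3 write@17
I5  is:23  ro:24  ex:26  wr:27  — struct: AddU busy until I4 writes@22
I6  is:24  ro:28  ex:29  wr:30  — RAW R0: wait I5 write@27
I7  is:28  ro:29  ex:31  wr:32  — struct: AddU busy until I5 writes@27
I8  is:29  ro:33  ex:40  wr:41  — RAW R1: wait I7 write@32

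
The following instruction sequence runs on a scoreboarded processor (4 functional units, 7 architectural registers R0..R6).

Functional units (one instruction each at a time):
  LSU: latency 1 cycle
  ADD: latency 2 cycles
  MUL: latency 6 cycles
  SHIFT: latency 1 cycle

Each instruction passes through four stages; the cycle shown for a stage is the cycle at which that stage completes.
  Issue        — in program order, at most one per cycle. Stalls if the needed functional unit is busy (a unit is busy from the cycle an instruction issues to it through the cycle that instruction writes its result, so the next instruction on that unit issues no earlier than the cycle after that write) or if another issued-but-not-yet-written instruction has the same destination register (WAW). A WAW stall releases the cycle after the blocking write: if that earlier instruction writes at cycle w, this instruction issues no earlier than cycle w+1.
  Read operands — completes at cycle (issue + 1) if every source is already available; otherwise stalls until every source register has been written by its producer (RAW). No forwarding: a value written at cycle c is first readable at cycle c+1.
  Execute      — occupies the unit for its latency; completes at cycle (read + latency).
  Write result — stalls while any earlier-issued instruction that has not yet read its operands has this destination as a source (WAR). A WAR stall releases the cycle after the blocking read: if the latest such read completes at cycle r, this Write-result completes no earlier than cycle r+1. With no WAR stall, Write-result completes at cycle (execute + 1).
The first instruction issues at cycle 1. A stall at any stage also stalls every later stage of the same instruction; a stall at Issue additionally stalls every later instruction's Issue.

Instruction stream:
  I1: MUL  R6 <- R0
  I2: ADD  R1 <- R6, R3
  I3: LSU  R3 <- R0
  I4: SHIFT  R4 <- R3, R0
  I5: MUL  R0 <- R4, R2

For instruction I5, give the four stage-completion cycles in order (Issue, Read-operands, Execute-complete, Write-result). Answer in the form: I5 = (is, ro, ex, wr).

I5 = (10, 15, 21, 22)

c1: I1 dispatched to MUL
c2: I1 operands ready, I2 dispatched to ADD
c3: I3 dispatched to LSU
c4: I3 operands ready, I4 dispatched to SHIFT
c5: I3 complete
c8: I1 complete
c9: R6←I1
c10: I2 operands ready, I5 dispatched to MUL
c11: R3←I3
c12: I2 complete, I4 operands ready
c13: R1←I2, I4 complete
c14: R4←I4
c15: I5 operands ready
c21: I5 complete
c22: R0←I5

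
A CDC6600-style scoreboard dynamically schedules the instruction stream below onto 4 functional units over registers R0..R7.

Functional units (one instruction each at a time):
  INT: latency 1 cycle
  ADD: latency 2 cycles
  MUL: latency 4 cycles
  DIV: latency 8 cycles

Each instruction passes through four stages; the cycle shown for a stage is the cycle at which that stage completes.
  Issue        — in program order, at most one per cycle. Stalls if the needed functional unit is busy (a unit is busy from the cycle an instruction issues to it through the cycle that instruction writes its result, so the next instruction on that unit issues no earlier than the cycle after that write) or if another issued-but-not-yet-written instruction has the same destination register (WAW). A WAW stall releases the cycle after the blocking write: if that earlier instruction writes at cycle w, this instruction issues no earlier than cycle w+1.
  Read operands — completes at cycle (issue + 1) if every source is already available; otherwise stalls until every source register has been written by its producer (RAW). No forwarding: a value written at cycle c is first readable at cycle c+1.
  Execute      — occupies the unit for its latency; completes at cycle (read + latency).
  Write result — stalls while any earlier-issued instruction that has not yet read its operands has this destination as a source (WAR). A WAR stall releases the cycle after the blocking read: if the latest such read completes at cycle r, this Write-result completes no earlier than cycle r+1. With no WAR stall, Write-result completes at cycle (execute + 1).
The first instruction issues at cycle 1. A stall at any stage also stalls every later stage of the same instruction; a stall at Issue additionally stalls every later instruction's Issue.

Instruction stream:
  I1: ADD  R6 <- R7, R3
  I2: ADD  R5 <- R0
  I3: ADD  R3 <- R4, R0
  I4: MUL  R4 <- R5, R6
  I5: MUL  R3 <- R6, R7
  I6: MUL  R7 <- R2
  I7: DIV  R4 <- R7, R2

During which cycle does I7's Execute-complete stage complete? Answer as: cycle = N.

1) issue 1, read 2, done 4, write 5
2) issue 6, read 7, done 9, write 10  <struct: ADD busy until I1 writes@5>
3) issue 11, read 12, done 14, write 15  <struct: ADD busy until I2 writes@10>
4) issue 12, read 13, done 17, write 18
5) issue 19, read 20, done 24, write 25  <struct: MUL busy until I4 writes@18>
6) issue 26, read 27, done 31, write 32  <struct: MUL busy until I5 writes@25>
7) issue 27, read 33, done 41, write 42  <RAW R7: wait I6 write@32>

cycle = 41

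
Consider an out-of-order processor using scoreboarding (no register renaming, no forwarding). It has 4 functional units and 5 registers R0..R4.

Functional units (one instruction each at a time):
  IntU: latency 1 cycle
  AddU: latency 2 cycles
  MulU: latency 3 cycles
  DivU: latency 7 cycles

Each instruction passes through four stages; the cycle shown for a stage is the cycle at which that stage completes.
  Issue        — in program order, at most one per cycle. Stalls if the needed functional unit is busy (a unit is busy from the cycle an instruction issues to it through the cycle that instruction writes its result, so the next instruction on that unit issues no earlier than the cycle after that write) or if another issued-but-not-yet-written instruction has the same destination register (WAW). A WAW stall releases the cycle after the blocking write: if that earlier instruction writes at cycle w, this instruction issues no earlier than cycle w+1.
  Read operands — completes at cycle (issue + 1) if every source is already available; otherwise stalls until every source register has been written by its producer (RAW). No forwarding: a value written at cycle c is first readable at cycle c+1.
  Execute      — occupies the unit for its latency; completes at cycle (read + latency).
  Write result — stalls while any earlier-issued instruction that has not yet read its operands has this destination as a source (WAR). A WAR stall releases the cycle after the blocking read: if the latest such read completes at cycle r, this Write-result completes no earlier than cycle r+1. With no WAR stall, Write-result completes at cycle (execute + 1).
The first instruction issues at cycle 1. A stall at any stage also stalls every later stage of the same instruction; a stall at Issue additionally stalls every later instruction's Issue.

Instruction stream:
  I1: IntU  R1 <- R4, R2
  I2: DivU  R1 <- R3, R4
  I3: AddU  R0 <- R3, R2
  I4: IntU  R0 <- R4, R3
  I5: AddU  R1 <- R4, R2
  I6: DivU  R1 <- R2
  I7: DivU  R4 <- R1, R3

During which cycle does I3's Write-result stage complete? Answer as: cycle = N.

cycle = 10

[I1] 1/2/3/4
[I2] 5/6/13/14  (WAW R1: wait I1 write@4)
[I3] 6/7/9/10
[I4] 11/12/13/14  (WAW R0: wait I3 write@10)
[I5] 15/16/18/19  (WAW R1: wait I2 write@14)
[I6] 20/21/28/29  (WAW R1: wait I5 write@19)
[I7] 30/31/38/39  (struct: DivU busy until I6 writes@29)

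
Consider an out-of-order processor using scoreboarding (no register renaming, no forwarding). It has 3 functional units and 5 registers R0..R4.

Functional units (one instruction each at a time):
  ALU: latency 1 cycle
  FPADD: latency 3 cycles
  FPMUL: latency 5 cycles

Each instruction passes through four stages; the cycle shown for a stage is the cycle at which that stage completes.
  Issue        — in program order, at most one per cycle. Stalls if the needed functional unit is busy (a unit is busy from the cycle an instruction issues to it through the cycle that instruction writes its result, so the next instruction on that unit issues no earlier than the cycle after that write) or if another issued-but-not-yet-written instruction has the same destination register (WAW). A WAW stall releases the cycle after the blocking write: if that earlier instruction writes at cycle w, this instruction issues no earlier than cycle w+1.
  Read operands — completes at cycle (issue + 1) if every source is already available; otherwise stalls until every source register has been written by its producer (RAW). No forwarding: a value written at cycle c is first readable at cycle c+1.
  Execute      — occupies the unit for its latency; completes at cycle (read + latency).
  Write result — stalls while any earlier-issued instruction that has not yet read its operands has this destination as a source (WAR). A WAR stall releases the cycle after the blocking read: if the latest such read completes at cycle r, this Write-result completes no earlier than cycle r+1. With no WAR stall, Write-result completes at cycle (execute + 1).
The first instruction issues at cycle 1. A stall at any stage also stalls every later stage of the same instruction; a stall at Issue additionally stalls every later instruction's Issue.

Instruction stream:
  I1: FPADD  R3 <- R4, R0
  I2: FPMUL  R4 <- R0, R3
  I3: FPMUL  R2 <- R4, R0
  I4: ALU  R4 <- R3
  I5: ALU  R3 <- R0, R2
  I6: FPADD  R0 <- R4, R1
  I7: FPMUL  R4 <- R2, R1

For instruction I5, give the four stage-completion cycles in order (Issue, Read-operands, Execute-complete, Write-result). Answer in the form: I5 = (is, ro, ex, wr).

c1: I1 issues→FPADD
c2: I1 reads, I2 issues→FPMUL
c5: I1 exec-done
c6: I1 writes R3
c7: I2 reads
c12: I2 exec-done
c13: I2 writes R4
c14: I3 issues→FPMUL
c15: I3 reads, I4 issues→ALU
c16: I4 reads
c17: I4 exec-done
c18: I4 writes R4
c19: I5 issues→ALU
c20: I3 exec-done, I6 issues→FPADD
c21: I3 writes R2, I6 reads
c22: I5 reads, I7 issues→FPMUL
c23: I5 exec-done, I7 reads
c24: I5 writes R3, I6 exec-done
c25: I6 writes R0
c28: I7 exec-done
c29: I7 writes R4

I5 = (19, 22, 23, 24)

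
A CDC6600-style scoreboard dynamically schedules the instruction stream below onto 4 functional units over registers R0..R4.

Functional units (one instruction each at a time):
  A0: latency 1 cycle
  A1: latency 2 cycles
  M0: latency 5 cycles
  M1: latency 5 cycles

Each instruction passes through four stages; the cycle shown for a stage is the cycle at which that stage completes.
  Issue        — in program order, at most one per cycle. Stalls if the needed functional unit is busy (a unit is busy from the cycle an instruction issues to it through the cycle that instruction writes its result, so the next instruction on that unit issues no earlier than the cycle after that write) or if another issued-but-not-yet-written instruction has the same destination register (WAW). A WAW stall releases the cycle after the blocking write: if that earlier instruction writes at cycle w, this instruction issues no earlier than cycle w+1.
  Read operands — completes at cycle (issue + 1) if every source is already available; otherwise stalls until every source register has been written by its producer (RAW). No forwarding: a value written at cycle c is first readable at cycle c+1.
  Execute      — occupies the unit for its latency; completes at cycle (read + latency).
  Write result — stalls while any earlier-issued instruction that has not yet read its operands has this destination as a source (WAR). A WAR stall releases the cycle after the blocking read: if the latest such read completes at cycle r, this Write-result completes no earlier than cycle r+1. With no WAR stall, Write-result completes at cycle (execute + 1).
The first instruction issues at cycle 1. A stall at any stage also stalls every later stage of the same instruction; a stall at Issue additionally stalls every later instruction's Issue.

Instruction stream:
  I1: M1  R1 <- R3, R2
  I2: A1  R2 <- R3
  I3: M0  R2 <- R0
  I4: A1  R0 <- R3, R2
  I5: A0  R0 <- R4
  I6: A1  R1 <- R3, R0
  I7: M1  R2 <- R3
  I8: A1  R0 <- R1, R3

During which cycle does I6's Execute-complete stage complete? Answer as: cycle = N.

[1] I1→M1
[2] I1 RO · I2→A1
[3] I2 RO
[5] I2 EX
[6] I2 WR R2
[7] I1 EX · I3→M0
[8] I1 WR R1 · I3 RO · I4→A1
[13] I3 EX
[14] I3 WR R2
[15] I4 RO
[17] I4 EX
[18] I4 WR R0
[19] I5→A0
[20] I5 RO · I6→A1
[21] I5 EX · I7→M1
[22] I5 WR R0 · I7 RO
[23] I6 RO
[25] I6 EX
[26] I6 WR R1
[27] I7 EX · I8→A1
[28] I7 WR R2 · I8 RO
[30] I8 EX
[31] I8 WR R0

cycle = 25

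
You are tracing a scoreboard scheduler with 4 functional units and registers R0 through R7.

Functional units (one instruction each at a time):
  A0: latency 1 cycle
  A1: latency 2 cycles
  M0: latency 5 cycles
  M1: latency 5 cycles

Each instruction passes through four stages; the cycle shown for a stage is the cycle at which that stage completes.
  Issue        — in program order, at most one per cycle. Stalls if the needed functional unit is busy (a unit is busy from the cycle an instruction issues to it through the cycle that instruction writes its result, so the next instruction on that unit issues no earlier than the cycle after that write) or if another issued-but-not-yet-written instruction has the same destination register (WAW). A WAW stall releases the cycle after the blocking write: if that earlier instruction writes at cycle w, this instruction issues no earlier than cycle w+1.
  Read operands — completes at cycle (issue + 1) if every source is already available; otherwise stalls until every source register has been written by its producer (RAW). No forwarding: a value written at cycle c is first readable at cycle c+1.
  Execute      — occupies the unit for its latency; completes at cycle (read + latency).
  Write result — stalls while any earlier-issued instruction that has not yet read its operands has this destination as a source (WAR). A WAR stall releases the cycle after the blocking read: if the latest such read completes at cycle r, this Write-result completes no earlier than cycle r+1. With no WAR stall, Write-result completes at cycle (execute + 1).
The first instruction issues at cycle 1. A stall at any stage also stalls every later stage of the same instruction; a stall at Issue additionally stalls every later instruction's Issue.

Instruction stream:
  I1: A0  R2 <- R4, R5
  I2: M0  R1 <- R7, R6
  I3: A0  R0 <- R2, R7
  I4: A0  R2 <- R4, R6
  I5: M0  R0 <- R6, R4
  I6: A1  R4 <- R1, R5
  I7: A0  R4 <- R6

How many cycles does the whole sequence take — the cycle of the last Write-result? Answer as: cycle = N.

cycle = 19

[1] I1 dispatched to A0
[2] I1 operands ready, I2 dispatched to M0
[3] I1 complete, I2 operands ready
[4] R2←I1
[5] I3 dispatched to A0
[6] I3 operands ready
[7] I3 complete
[8] I2 complete, R0←I3
[9] R1←I2, I4 dispatched to A0
[10] I4 operands ready, I5 dispatched to M0
[11] I4 complete, I5 operands ready, I6 dispatched to A1
[12] R2←I4, I6 operands ready
[14] I6 complete
[15] R4←I6
[16] I5 complete, I7 dispatched to A0
[17] R0←I5, I7 operands ready
[18] I7 complete
[19] R4←I7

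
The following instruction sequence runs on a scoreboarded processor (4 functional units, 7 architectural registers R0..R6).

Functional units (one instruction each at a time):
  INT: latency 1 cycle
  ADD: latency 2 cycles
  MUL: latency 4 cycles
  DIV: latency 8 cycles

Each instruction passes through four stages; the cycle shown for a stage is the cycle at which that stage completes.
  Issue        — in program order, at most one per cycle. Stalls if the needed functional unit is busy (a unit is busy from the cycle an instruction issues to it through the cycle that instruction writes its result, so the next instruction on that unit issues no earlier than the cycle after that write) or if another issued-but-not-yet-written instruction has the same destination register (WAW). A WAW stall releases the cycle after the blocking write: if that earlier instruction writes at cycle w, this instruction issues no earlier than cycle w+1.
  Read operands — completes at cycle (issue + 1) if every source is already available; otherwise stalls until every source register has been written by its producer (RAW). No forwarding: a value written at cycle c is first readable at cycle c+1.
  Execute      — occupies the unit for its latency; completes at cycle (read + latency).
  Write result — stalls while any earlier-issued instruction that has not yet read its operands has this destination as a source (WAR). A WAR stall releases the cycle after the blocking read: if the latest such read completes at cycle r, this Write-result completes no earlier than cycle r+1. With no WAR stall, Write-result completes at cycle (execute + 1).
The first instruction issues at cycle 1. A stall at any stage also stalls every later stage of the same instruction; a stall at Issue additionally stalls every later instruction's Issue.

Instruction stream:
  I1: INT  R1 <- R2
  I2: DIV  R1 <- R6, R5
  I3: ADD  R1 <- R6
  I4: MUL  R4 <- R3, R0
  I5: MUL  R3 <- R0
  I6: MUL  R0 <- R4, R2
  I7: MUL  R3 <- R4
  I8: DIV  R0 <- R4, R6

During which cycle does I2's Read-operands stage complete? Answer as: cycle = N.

cycle = 6

[1] issue I1 (INT)
[2] I1 read-ops
[3] I1 finished on INT
[4] I1→R1
[5] issue I2 (DIV)
[6] I2 read-ops
[14] I2 finished on DIV
[15] I2→R1
[16] issue I3 (ADD)
[17] I3 read-ops · issue I4 (MUL)
[18] I4 read-ops
[19] I3 finished on ADD
[20] I3→R1
[22] I4 finished on MUL
[23] I4→R4
[24] issue I5 (MUL)
[25] I5 read-ops
[29] I5 finished on MUL
[30] I5→R3
[31] issue I6 (MUL)
[32] I6 read-ops
[36] I6 finished on MUL
[37] I6→R0
[38] issue I7 (MUL)
[39] I7 read-ops · issue I8 (DIV)
[40] I8 read-ops
[43] I7 finished on MUL
[44] I7→R3
[48] I8 finished on DIV
[49] I8→R0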